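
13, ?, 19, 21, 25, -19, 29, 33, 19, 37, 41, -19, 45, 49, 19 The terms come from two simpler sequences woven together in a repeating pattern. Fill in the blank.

17

Positions follow the repeating pattern AAB; grouping by letter gives 2 tracks.
Track A: 13, ?, 21, 25, 29, 33, 37, 41, 45, 49. Arithmetic, step +4.
Track B: 19, -19, 19, -19, 19. Alternating ±19.
Filling track A at index 2 by its rule yields 17.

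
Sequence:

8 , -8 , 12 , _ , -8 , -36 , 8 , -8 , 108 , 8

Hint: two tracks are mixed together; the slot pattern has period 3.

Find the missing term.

Positions follow the repeating pattern AAB; grouping by letter gives 2 tracks.
Track A is 8, -8, ?, -8, 8, -8, 8, which is oscillating between 8 and -8.
Track B is 12, -36, 108, which is geometric with ratio -3.
The gap is track A's term 3; the rule gives 8.

8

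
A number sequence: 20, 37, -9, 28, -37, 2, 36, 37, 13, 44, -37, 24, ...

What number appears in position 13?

The terms cycle through 3 interleaved subsequences.
Subsequence A: 20, 28, 36, 44 (adding 8 each time).
Subsequence B: 37, -37, 37, -37 (oscillating between 37 and -37).
Subsequence C: -9, 2, 13, 24 (adding 11 each time).
Term 13 comes from subsequence A (its 5th entry): 52.

52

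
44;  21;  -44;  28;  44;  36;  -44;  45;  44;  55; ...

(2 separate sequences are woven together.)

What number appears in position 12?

66

Positions 1, 3, 5, … form one subsequence and positions 2, 4, 6, … form another.
Stream A: 44, -44, 44, -44, 44 (oscillating between 44 and -44).
Stream B: 21, 28, 36, 45, 55 (the triangular numbers T_6, T_7, …).
The 12th slot belongs to stream B; its 6th term is 66.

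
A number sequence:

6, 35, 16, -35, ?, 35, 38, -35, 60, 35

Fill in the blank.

22

The terms cycle through 2 interleaved subsequences.
Track A: 6, 16, ?, 38, 60 — a Fibonacci-like recurrence a_n = a_{n-1} + a_{n-2}.
Track B: 35, -35, 35, -35, 35 — alternating ±35.
So the missing entry in track A is 22.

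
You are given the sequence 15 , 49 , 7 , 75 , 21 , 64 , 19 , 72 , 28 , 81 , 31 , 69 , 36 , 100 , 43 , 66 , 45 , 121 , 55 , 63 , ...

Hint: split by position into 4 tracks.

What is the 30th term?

196

Taking every 4th term gives 4 separate tracks.
Track A = 15, 21, 28, 36, 45: triangular numbers n(n+1)/2 for n = 5, 6, ….
Track B = 49, 64, 81, 100, 121: the squares 7², 8², 9², ….
Track C = 7, 19, 31, 43, 55: arithmetic with common difference +12.
Track D = 75, 72, 69, 66, 63: linear: a_n = 78 − 3·n.
Position 30 falls in track B as its term 8, giving 196.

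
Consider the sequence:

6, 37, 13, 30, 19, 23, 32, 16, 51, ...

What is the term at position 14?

-5

Odd-indexed and even-indexed terms follow separate rules.
Track A = 6, 13, 19, 32, 51: each term equals the sum of the previous two.
Track B = 37, 30, 23, 16: arithmetic, step −7.
The 14th slot belongs to track B; its 7th term is -5.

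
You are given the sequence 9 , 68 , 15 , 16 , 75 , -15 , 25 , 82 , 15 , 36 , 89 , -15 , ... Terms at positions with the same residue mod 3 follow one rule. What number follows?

Split by position mod 3 into 3 tracks.
Track A = 9, 16, 25, 36: consecutive squares n² from n = 3.
Track B = 68, 75, 82, 89: adding 7 each time.
Track C = 15, -15, 15, -15: alternating ±15.
Position 13 falls in track A as its term 5, giving 49.

49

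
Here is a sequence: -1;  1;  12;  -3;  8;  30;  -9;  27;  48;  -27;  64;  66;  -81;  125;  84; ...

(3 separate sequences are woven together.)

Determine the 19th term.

Split by position mod 3: positions 1, 4, 7, … form one track, and each other residue class forms its own.
Subsequence A: -1, -3, -9, -27, -81. Geometric with ratio 3.
Subsequence B: 1, 8, 27, 64, 125. Perfect cubes starting at 1³.
Subsequence C: 12, 30, 48, 66, 84. Linear: a_n = -6 + 18·n.
Term 19 comes from subsequence A (its 7th entry): -729.

-729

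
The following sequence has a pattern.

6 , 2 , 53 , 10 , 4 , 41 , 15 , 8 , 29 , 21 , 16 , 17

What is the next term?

The terms cycle through 3 interleaved subsequences.
Stream A is 6, 10, 15, 21, which is triangular numbers starting at T_3.
Stream B is 2, 4, 8, 16, which is powers of 2.
Stream C is 53, 41, 29, 17, which is linear: a_n = 65 − 12·n.
Term 13 comes from stream A (its 5th entry): 28.

28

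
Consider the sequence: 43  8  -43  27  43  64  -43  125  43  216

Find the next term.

-43

The terms cycle through 2 interleaved subsequences.
Track A = 43, -43, 43, -43, 43: alternating ±43.
Track B = 8, 27, 64, 125, 216: consecutive cubes n³ from n = 2.
The 11th slot belongs to track A; its 6th term is -43.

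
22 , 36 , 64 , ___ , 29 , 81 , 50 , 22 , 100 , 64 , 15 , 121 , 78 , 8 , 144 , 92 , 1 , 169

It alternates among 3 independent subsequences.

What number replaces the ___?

36

Read the sequence 3 terms at a time; column i is its own pattern.
Track A: 22, ?, 50, 64, 78, 92. Linear: a_n = 8 + 14·n.
Track B: 36, 29, 22, 15, 8, 1. Arithmetic with common difference −7.
Track C: 64, 81, 100, 121, 144, 169. Consecutive squares n² from n = 8.
Filling track A at index 2 by its rule yields 36.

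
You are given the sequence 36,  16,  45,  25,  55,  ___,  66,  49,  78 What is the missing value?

Split by position mod 2 into 2 tracks.
Subsequence A: 36, 45, 55, 66, 78 (triangular numbers starting at T_8).
Subsequence B: 16, 25, ?, 49 (consecutive squares n² from n = 4).
So the missing entry in subsequence B is 36.

36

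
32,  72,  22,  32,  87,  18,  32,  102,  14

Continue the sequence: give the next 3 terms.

32, 117, 10

Split by position mod 3: positions 1, 4, 7, … form one track, and each other residue class forms its own.
Track A = 32, 32, 32: constant 32.
Track B = 72, 87, 102: adding 15 each time.
Track C = 22, 18, 14: linear: a_n = 26 − 4·n.
The 10th slot belongs to track A; its 4th term is 32.
The 11th slot belongs to track B; its 4th term is 117.
Position 12 falls in track C as its term 4, giving 10.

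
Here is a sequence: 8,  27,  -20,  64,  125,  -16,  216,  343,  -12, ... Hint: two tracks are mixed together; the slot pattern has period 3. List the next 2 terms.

512, 729

Reading positions in blocks of 3 reveals the pattern AAB — 2 tracks woven together.
Track A = 8, 27, 64, 125, 216, 343: perfect cubes starting at 2³.
Track B = -20, -16, -12: arithmetic with common difference +4.
The 10th slot belongs to track A; its 7th term is 512.
Term 11 comes from track A (its 8th entry): 729.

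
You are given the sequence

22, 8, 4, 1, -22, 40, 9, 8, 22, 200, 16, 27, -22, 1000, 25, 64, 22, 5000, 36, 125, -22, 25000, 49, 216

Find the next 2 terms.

22, 125000

Taking every 4th term gives 4 separate tracks.
Track A: 22, -22, 22, -22, 22, -22 — alternating ±22.
Track B: 8, 40, 200, 1000, 5000, 25000 — geometric, ×5 each step.
Track C: 4, 9, 16, 25, 36, 49 — perfect squares starting at 2².
Track D: 1, 8, 27, 64, 125, 216 — perfect cubes starting at 1³.
Position 25 → track A, term 7 = 22.
Term 26 comes from track B (its 7th entry): 125000.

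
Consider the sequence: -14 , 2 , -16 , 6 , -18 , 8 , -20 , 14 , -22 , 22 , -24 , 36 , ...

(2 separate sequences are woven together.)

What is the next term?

-26

The terms cycle through 2 interleaved subsequences.
Track A is -14, -16, -18, -20, -22, -24, which is subtracting 2 each time.
Track B is 2, 6, 8, 14, 22, 36, which is a Fibonacci-like recurrence a_n = a_{n-1} + a_{n-2}.
Position 13 → track A, term 7 = -26.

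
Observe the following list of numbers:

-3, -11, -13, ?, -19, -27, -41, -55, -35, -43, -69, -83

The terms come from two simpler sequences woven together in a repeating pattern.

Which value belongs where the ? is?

-27

Positions follow the repeating pattern AABB; grouping by letter gives 2 tracks.
Track A = -3, -11, -19, -27, -35, -43: subtracting 8 each time.
Track B = -13, ?, -41, -55, -69, -83: arithmetic, step −14.
The gap is track B's term 2; the rule gives -27.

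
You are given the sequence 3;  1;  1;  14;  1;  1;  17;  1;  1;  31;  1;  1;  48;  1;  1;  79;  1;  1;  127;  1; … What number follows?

1

Reading positions in blocks of 3 reveals the pattern ABB — 2 tracks woven together.
Subsequence A = 3, 14, 17, 31, 48, 79, 127: Fibonacci-style (each term is the sum of the two before it).
Subsequence B = 1, 1, 1, 1, 1, 1, 1, 1, 1, 1, 1, 1, 1: the constant sequence 1.
The 21st slot belongs to subsequence B; its 14th term is 1.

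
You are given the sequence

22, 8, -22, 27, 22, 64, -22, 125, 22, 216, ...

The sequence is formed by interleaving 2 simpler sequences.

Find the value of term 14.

Positions 1, 3, 5, … form one subsequence and positions 2, 4, 6, … form another.
Stream A: 22, -22, 22, -22, 22 (the oscillation 22·(−1)^(n+1)).
Stream B: 8, 27, 64, 125, 216 (perfect cubes starting at 2³).
Position 14 falls in stream B as its term 7, giving 512.

512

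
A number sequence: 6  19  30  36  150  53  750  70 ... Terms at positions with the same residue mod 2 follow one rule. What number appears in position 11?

Split by position mod 2 into 2 tracks.
Subsequence A: 6, 30, 150, 750 — geometric with ratio 5.
Subsequence B: 19, 36, 53, 70 — linear: a_n = 2 + 17·n.
Position 11 → subsequence A, term 6 = 18750.

18750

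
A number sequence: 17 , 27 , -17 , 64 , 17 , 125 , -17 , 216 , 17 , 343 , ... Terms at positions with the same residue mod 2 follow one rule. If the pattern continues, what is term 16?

Taking every 2nd term gives 2 separate tracks.
Subsequence A: 17, -17, 17, -17, 17 — alternating ±17.
Subsequence B: 27, 64, 125, 216, 343 — consecutive cubes n³ from n = 3.
The 16th slot belongs to subsequence B; its 8th term is 1000.

1000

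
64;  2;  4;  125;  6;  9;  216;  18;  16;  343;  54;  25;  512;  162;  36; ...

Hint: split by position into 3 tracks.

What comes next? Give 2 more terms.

Read the sequence 3 terms at a time; column i is its own pattern.
Track A: 64, 125, 216, 343, 512 — perfect cubes starting at 4³.
Track B: 2, 6, 18, 54, 162 — multiplying by 3 each time.
Track C: 4, 9, 16, 25, 36 — consecutive squares n² from n = 2.
Position 16 falls in track A as its term 6, giving 729.
Term 17 comes from track B (its 6th entry): 486.

729, 486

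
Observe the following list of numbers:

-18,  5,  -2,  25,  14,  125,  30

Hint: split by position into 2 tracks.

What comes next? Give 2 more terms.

Positions 1, 3, 5, … form one subsequence and positions 2, 4, 6, … form another.
Subsequence A = -18, -2, 14, 30: arithmetic, step +16.
Subsequence B = 5, 25, 125: successive powers of 5.
Position 8 falls in subsequence B as its term 4, giving 625.
The 9th slot belongs to subsequence A; its 5th term is 46.

625, 46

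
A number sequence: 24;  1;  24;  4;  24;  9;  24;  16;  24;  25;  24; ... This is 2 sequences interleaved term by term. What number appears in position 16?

The terms cycle through 2 interleaved subsequences.
Track A: 24, 24, 24, 24, 24, 24 (constant 24).
Track B: 1, 4, 9, 16, 25 (perfect squares starting at 1²).
Position 16 falls in track B as its term 8, giving 64.

64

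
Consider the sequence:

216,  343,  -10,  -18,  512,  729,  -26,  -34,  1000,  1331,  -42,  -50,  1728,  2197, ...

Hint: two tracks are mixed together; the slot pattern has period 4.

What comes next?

-58

Reading positions in blocks of 4 reveals the pattern AABB — 2 tracks woven together.
Track A: 216, 343, 512, 729, 1000, 1331, 1728, 2197 (the cubes 6³, 7³, 8³, …).
Track B: -10, -18, -26, -34, -42, -50 (arithmetic, step −8).
Position 15 falls in track B as its term 7, giving -58.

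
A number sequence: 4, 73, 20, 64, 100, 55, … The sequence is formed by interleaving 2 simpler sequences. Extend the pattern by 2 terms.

500, 46

Split by position mod 2 into 2 tracks.
Track A = 4, 20, 100: geometric, ×5 each step.
Track B = 73, 64, 55: linear: a_n = 82 − 9·n.
Term 7 comes from track A (its 4th entry): 500.
The 8th slot belongs to track B; its 4th term is 46.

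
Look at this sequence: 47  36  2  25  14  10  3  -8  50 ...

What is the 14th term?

The slot pattern repeats as AAB (period 3), so there are 2 interleaved tracks.
Track A: 47, 36, 25, 14, 3, -8. Subtracting 11 each time.
Track B: 2, 10, 50. Geometric, ×5 each step.
Term 14 comes from track A (its 10th entry): -52.

-52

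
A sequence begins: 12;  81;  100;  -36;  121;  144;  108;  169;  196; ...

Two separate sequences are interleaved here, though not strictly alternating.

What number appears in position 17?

361

The slot pattern repeats as ABB (period 3), so there are 2 interleaved tracks.
Track A is 12, -36, 108, which is multiplying by -3 each time.
Track B is 81, 100, 121, 144, 169, 196, which is the squares 9², 10², 11², ….
Term 17 comes from track B (its 11th entry): 361.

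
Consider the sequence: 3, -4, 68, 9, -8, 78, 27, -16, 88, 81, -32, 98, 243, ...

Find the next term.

Read the sequence 3 terms at a time; column i is its own pattern.
Track A = 3, 9, 27, 81, 243: successive powers of 3.
Track B = -4, -8, -16, -32: multiplying by 2 each time.
Track C = 68, 78, 88, 98: arithmetic, step +10.
Position 14 → track B, term 5 = -64.

-64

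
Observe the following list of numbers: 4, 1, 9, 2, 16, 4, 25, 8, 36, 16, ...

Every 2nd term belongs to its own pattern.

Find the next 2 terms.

Positions 1, 3, 5, … form one subsequence and positions 2, 4, 6, … form another.
Subsequence A = 4, 9, 16, 25, 36: the squares 2², 3², 4², ….
Subsequence B = 1, 2, 4, 8, 16: powers 2^0, 2^1, 2^2, ….
Position 11 → subsequence A, term 6 = 49.
Position 12 falls in subsequence B as its term 6, giving 32.

49, 32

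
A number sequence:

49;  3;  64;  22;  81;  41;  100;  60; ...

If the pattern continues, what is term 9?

121

The terms cycle through 2 interleaved subsequences.
Track A: 49, 64, 81, 100 — the squares 7², 8², 9², ….
Track B: 3, 22, 41, 60 — arithmetic with common difference +19.
Position 9 → track A, term 5 = 121.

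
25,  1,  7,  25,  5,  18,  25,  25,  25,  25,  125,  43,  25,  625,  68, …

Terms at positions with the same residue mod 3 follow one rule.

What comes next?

25

Read the sequence 3 terms at a time; column i is its own pattern.
Track A = 25, 25, 25, 25, 25: constant 25.
Track B = 1, 5, 25, 125, 625: powers of 5.
Track C = 7, 18, 25, 43, 68: Fibonacci-style (each term is the sum of the two before it).
Position 16 → track A, term 6 = 25.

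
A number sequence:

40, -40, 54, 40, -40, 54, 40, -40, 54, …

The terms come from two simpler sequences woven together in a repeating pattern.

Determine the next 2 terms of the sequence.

40, -40

The slot pattern repeats as AAB (period 3), so there are 2 interleaved tracks.
Stream A: 40, -40, 40, -40, 40, -40 (oscillating between 40 and -40).
Stream B: 54, 54, 54 (always 54).
The 10th slot belongs to stream A; its 7th term is 40.
Position 11 → stream A, term 8 = -40.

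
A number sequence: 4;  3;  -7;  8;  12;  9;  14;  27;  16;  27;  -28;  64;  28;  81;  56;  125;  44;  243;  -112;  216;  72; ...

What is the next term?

729

Taking every 4th term gives 4 separate tracks.
Stream A = 4, 12, 16, 28, 44, 72: Fibonacci-style (each term is the sum of the two before it).
Stream B = 3, 9, 27, 81, 243: powers 3^1, 3^2, 3^3, ….
Stream C = -7, 14, -28, 56, -112: geometric with ratio -2.
Stream D = 8, 27, 64, 125, 216: perfect cubes starting at 2³.
The 22nd slot belongs to stream B; its 6th term is 729.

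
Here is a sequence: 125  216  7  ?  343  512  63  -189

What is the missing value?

-21

The slot pattern repeats as AABB (period 4), so there are 2 interleaved tracks.
Subsequence A = 125, 216, 343, 512: perfect cubes starting at 5³.
Subsequence B = 7, ?, 63, -189: a geometric progression (common ratio -3).
Subsequence B's pattern makes the blank -21.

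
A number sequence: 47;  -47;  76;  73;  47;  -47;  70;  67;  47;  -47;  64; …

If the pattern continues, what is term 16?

The slot pattern repeats as AABB (period 4), so there are 2 interleaved tracks.
Track A is 47, -47, 47, -47, 47, -47, which is oscillating between 47 and -47.
Track B is 76, 73, 70, 67, 64, which is subtracting 3 each time.
The 16th slot belongs to track B; its 8th term is 55.

55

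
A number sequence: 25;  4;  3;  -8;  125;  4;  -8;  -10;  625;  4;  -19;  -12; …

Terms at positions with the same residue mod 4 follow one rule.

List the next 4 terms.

3125, 4, -30, -14

Split by position mod 4: positions 1, 5, 9, … form one track, and each other residue class forms its own.
Track A is 25, 125, 625, which is powers of 5.
Track B is 4, 4, 4, which is the constant sequence 4.
Track C is 3, -8, -19, which is subtracting 11 each time.
Track D is -8, -10, -12, which is arithmetic with common difference −2.
Position 13 → track A, term 4 = 3125.
Term 14 comes from track B (its 4th entry): 4.
The 15th slot belongs to track C; its 4th term is -30.
Position 16 → track D, term 4 = -14.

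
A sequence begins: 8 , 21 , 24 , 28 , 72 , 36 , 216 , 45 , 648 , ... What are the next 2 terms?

55, 1944

Positions 1, 3, 5, … form one subsequence and positions 2, 4, 6, … form another.
Track A: 8, 24, 72, 216, 648 — geometric, ×3 each step.
Track B: 21, 28, 36, 45 — the triangular numbers T_6, T_7, ….
The 10th slot belongs to track B; its 5th term is 55.
Position 11 falls in track A as its term 6, giving 1944.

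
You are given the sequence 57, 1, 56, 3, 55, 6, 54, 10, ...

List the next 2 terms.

53, 15

Positions 1, 3, 5, … form one subsequence and positions 2, 4, 6, … form another.
Track A: 57, 56, 55, 54. Arithmetic, step −1.
Track B: 1, 3, 6, 10. Triangular numbers n(n+1)/2 for n = 1, 2, ….
Position 9 falls in track A as its term 5, giving 53.
Position 10 → track B, term 5 = 15.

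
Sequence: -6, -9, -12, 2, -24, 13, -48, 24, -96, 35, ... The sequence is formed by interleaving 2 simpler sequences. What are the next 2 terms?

Split by position mod 2 into 2 tracks.
Stream A: -6, -12, -24, -48, -96 (geometric with ratio 2).
Stream B: -9, 2, 13, 24, 35 (arithmetic with common difference +11).
The 11th slot belongs to stream A; its 6th term is -192.
Position 12 → stream B, term 6 = 46.

-192, 46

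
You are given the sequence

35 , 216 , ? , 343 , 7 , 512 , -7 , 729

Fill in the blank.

21

Positions 1, 3, 5, … form one subsequence and positions 2, 4, 6, … form another.
Track A: 35, ?, 7, -7 — arithmetic with common difference −14.
Track B: 216, 343, 512, 729 — the cubes 6³, 7³, 8³, ….
So the missing entry in track A is 21.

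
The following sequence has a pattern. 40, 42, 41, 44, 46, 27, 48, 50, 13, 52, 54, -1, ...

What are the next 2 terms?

Reading positions in blocks of 3 reveals the pattern AAB — 2 tracks woven together.
Track A: 40, 42, 44, 46, 48, 50, 52, 54 (linear: a_n = 38 + 2·n).
Track B: 41, 27, 13, -1 (linear: a_n = 55 − 14·n).
The 13th slot belongs to track A; its 9th term is 56.
Position 14 falls in track A as its term 10, giving 58.

56, 58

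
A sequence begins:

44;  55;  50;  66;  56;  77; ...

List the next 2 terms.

62, 88

Positions 1, 3, 5, … form one subsequence and positions 2, 4, 6, … form another.
Stream A: 44, 50, 56 — arithmetic, step +6.
Stream B: 55, 66, 77 — adding 11 each time.
The 7th slot belongs to stream A; its 4th term is 62.
Term 8 comes from stream B (its 4th entry): 88.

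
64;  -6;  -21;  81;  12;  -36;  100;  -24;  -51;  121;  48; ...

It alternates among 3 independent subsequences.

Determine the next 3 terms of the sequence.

Read the sequence 3 terms at a time; column i is its own pattern.
Subsequence A: 64, 81, 100, 121 (perfect squares starting at 8²).
Subsequence B: -6, 12, -24, 48 (geometric with ratio -2).
Subsequence C: -21, -36, -51 (arithmetic, step −15).
The 12th slot belongs to subsequence C; its 4th term is -66.
Term 13 comes from subsequence A (its 5th entry): 144.
Term 14 comes from subsequence B (its 5th entry): -96.

-66, 144, -96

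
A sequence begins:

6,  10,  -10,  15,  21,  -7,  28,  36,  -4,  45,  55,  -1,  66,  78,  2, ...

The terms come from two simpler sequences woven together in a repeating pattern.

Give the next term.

91

The slot pattern repeats as AAB (period 3), so there are 2 interleaved tracks.
Subsequence A is 6, 10, 15, 21, 28, 36, 45, 55, 66, 78, which is triangular numbers n(n+1)/2 for n = 3, 4, ….
Subsequence B is -10, -7, -4, -1, 2, which is arithmetic with common difference +3.
Term 16 comes from subsequence A (its 11th entry): 91.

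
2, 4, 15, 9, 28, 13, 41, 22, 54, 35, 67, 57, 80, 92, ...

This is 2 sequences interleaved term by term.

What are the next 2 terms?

Odd-indexed and even-indexed terms follow separate rules.
Track A: 2, 15, 28, 41, 54, 67, 80 (linear: a_n = -11 + 13·n).
Track B: 4, 9, 13, 22, 35, 57, 92 (each term equals the sum of the previous two).
The 15th slot belongs to track A; its 8th term is 93.
The 16th slot belongs to track B; its 8th term is 149.

93, 149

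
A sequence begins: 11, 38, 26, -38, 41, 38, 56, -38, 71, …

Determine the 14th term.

38

The terms cycle through 2 interleaved subsequences.
Track A is 11, 26, 41, 56, 71, which is adding 15 each time.
Track B is 38, -38, 38, -38, which is oscillating between 38 and -38.
The 14th slot belongs to track B; its 7th term is 38.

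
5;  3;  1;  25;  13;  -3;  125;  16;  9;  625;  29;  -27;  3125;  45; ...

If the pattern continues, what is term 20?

Taking every 3rd term gives 3 separate tracks.
Track A = 5, 25, 125, 625, 3125: powers of 5.
Track B = 3, 13, 16, 29, 45: each term equals the sum of the previous two.
Track C = 1, -3, 9, -27: geometric, ×-3 each step.
The 20th slot belongs to track B; its 7th term is 119.

119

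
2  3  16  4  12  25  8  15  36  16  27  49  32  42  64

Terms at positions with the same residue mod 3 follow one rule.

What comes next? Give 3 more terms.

Taking every 3rd term gives 3 separate tracks.
Track A = 2, 4, 8, 16, 32: a geometric progression (common ratio 2).
Track B = 3, 12, 15, 27, 42: Fibonacci-style (each term is the sum of the two before it).
Track C = 16, 25, 36, 49, 64: the squares 4², 5², 6², ….
Position 16 falls in track A as its term 6, giving 64.
Term 17 comes from track B (its 6th entry): 69.
Position 18 falls in track C as its term 6, giving 81.

64, 69, 81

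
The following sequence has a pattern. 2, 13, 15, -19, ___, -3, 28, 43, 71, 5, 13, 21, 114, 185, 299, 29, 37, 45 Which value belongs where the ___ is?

-11

Reading positions in blocks of 6 reveals the pattern AAABBB — 2 tracks woven together.
Track A = 2, 13, 15, 28, 43, 71, 114, 185, 299: each term equals the sum of the previous two.
Track B = -19, ?, -3, 5, 13, 21, 29, 37, 45: arithmetic, step +8.
So the missing entry in track B is -11.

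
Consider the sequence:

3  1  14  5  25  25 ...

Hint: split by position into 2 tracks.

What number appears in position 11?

Split by position mod 2 into 2 tracks.
Track A: 3, 14, 25 (linear: a_n = -8 + 11·n).
Track B: 1, 5, 25 (powers of 5).
The 11th slot belongs to track A; its 6th term is 58.

58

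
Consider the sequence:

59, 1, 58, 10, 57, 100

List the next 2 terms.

Split by position mod 2 into 2 tracks.
Stream A: 59, 58, 57 — linear: a_n = 60 − n.
Stream B: 1, 10, 100 — powers 10^0, 10^1, 10^2, ….
The 7th slot belongs to stream A; its 4th term is 56.
Position 8 falls in stream B as its term 4, giving 1000.

56, 1000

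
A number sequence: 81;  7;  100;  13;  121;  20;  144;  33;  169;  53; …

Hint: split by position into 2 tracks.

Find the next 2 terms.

196, 86

The terms cycle through 2 interleaved subsequences.
Stream A: 81, 100, 121, 144, 169 (the squares 9², 10², 11², …).
Stream B: 7, 13, 20, 33, 53 (each term equals the sum of the previous two).
The 11th slot belongs to stream A; its 6th term is 196.
Position 12 → stream B, term 6 = 86.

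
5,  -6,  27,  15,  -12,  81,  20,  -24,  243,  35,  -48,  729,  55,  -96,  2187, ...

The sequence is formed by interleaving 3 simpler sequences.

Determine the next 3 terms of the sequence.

90, -192, 6561

The terms cycle through 3 interleaved subsequences.
Stream A: 5, 15, 20, 35, 55 — Fibonacci-style (each term is the sum of the two before it).
Stream B: -6, -12, -24, -48, -96 — a geometric progression (common ratio 2).
Stream C: 27, 81, 243, 729, 2187 — successive powers of 3.
Term 16 comes from stream A (its 6th entry): 90.
Position 17 falls in stream B as its term 6, giving -192.
Position 18 → stream C, term 6 = 6561.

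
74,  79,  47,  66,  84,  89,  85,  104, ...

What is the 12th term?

142

Reading positions in blocks of 4 reveals the pattern AABB — 2 tracks woven together.
Track A = 74, 79, 84, 89: arithmetic, step +5.
Track B = 47, 66, 85, 104: arithmetic with common difference +19.
The 12th slot belongs to track B; its 6th term is 142.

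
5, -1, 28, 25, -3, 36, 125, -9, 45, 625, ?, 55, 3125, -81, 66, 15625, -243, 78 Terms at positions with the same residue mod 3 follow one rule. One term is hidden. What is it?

-27

Read the sequence 3 terms at a time; column i is its own pattern.
Track A: 5, 25, 125, 625, 3125, 15625 — powers 5^1, 5^2, 5^3, ….
Track B: -1, -3, -9, ?, -81, -243 — a geometric progression (common ratio 3).
Track C: 28, 36, 45, 55, 66, 78 — triangular numbers n(n+1)/2 for n = 7, 8, ….
Filling track B at index 4 by its rule yields -27.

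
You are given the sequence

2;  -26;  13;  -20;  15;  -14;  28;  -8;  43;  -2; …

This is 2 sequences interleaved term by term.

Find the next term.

Split by position mod 2 into 2 tracks.
Track A: 2, 13, 15, 28, 43 — each term equals the sum of the previous two.
Track B: -26, -20, -14, -8, -2 — arithmetic with common difference +6.
Position 11 falls in track A as its term 6, giving 71.

71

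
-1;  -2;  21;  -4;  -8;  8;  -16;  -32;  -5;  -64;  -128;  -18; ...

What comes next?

-256

Reading positions in blocks of 3 reveals the pattern AAB — 2 tracks woven together.
Track A is -1, -2, -4, -8, -16, -32, -64, -128, which is a geometric progression (common ratio 2).
Track B is 21, 8, -5, -18, which is linear: a_n = 34 − 13·n.
The 13th slot belongs to track A; its 9th term is -256.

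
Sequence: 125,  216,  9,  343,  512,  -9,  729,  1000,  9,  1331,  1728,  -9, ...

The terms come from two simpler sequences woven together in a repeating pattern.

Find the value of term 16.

Positions follow the repeating pattern AAB; grouping by letter gives 2 tracks.
Stream A = 125, 216, 343, 512, 729, 1000, 1331, 1728: perfect cubes starting at 5³.
Stream B = 9, -9, 9, -9: alternating ±9.
The 16th slot belongs to stream A; its 11th term is 3375.

3375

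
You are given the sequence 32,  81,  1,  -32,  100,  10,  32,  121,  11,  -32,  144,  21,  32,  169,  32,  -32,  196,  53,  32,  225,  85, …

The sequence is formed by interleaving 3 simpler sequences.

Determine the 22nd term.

-32

The terms cycle through 3 interleaved subsequences.
Stream A is 32, -32, 32, -32, 32, -32, 32, which is the oscillation 32·(−1)^(n+1).
Stream B is 81, 100, 121, 144, 169, 196, 225, which is consecutive squares n² from n = 9.
Stream C is 1, 10, 11, 21, 32, 53, 85, which is each term equals the sum of the previous two.
Term 22 comes from stream A (its 8th entry): -32.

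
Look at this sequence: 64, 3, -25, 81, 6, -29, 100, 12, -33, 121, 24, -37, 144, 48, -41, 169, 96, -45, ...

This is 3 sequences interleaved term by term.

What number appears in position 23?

The terms cycle through 3 interleaved subsequences.
Subsequence A: 64, 81, 100, 121, 144, 169 (the squares 8², 9², 10², …).
Subsequence B: 3, 6, 12, 24, 48, 96 (geometric with ratio 2).
Subsequence C: -25, -29, -33, -37, -41, -45 (arithmetic, step −4).
Term 23 comes from subsequence B (its 8th entry): 384.

384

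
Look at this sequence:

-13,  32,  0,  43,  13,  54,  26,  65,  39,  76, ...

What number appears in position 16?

109

Split by position mod 2 into 2 tracks.
Track A is -13, 0, 13, 26, 39, which is arithmetic, step +13.
Track B is 32, 43, 54, 65, 76, which is arithmetic with common difference +11.
Term 16 comes from track B (its 8th entry): 109.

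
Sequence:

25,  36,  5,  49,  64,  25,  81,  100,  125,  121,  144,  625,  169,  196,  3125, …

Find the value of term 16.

225

The slot pattern repeats as AAB (period 3), so there are 2 interleaved tracks.
Stream A is 25, 36, 49, 64, 81, 100, 121, 144, 169, 196, which is perfect squares starting at 5².
Stream B is 5, 25, 125, 625, 3125, which is powers of 5.
The 16th slot belongs to stream A; its 11th term is 225.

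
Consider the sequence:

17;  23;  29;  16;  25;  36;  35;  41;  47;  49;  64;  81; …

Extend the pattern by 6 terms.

53, 59, 65, 100, 121, 144

The slot pattern repeats as AAABBB (period 6), so there are 2 interleaved tracks.
Track A = 17, 23, 29, 35, 41, 47: arithmetic with common difference +6.
Track B = 16, 25, 36, 49, 64, 81: perfect squares starting at 4².
Term 13 comes from track A (its 7th entry): 53.
Term 14 comes from track A (its 8th entry): 59.
Position 15 → track A, term 9 = 65.
Position 16 → track B, term 7 = 100.
The 17th slot belongs to track B; its 8th term is 121.
Term 18 comes from track B (its 9th entry): 144.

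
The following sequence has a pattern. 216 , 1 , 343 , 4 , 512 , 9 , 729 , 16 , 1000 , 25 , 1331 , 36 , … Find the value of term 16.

64

Positions 1, 3, 5, … form one subsequence and positions 2, 4, 6, … form another.
Subsequence A: 216, 343, 512, 729, 1000, 1331. The cubes 6³, 7³, 8³, ….
Subsequence B: 1, 4, 9, 16, 25, 36. The squares 1², 2², 3², ….
Position 16 falls in subsequence B as its term 8, giving 64.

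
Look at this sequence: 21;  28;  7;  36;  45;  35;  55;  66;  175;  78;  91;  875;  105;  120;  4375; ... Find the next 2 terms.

136, 153

Positions follow the repeating pattern AAB; grouping by letter gives 2 tracks.
Track A: 21, 28, 36, 45, 55, 66, 78, 91, 105, 120. The triangular numbers T_6, T_7, ….
Track B: 7, 35, 175, 875, 4375. Multiplying by 5 each time.
Position 16 → track A, term 11 = 136.
Position 17 → track A, term 12 = 153.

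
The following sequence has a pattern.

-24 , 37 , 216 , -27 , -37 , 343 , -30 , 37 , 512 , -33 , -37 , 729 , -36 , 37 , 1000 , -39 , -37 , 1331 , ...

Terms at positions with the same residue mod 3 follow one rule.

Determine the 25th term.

The terms cycle through 3 interleaved subsequences.
Stream A is -24, -27, -30, -33, -36, -39, which is arithmetic, step −3.
Stream B is 37, -37, 37, -37, 37, -37, which is alternating ±37.
Stream C is 216, 343, 512, 729, 1000, 1331, which is consecutive cubes n³ from n = 6.
Position 25 falls in stream A as its term 9, giving -48.

-48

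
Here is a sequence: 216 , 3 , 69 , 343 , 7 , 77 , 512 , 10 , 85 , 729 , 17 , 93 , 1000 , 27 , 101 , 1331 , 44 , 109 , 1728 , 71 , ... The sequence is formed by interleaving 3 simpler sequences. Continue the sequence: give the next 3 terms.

117, 2197, 115

Read the sequence 3 terms at a time; column i is its own pattern.
Track A = 216, 343, 512, 729, 1000, 1331, 1728: the cubes 6³, 7³, 8³, ….
Track B = 3, 7, 10, 17, 27, 44, 71: Fibonacci-style (each term is the sum of the two before it).
Track C = 69, 77, 85, 93, 101, 109: arithmetic, step +8.
Position 21 falls in track C as its term 7, giving 117.
The 22nd slot belongs to track A; its 8th term is 2197.
Position 23 → track B, term 8 = 115.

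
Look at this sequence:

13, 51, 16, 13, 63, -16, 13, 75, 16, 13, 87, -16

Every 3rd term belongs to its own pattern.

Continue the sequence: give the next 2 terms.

The terms cycle through 3 interleaved subsequences.
Stream A is 13, 13, 13, 13, which is always 13.
Stream B is 51, 63, 75, 87, which is linear: a_n = 39 + 12·n.
Stream C is 16, -16, 16, -16, which is alternating ±16.
The 13th slot belongs to stream A; its 5th term is 13.
Term 14 comes from stream B (its 5th entry): 99.

13, 99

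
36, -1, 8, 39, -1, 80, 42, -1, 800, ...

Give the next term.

45

Split by position mod 3: positions 1, 4, 7, … form one track, and each other residue class forms its own.
Track A: 36, 39, 42 — arithmetic with common difference +3.
Track B: -1, -1, -1 — constant -1.
Track C: 8, 80, 800 — a geometric progression (common ratio 10).
The 10th slot belongs to track A; its 4th term is 45.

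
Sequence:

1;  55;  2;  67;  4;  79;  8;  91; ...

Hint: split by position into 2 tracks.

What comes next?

Odd-indexed and even-indexed terms follow separate rules.
Track A is 1, 2, 4, 8, which is powers 2^0, 2^1, 2^2, ….
Track B is 55, 67, 79, 91, which is arithmetic, step +12.
Position 9 → track A, term 5 = 16.

16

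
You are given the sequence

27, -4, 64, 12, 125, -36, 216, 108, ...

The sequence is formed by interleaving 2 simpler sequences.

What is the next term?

Taking every 2nd term gives 2 separate tracks.
Track A: 27, 64, 125, 216. The cubes 3³, 4³, 5³, ….
Track B: -4, 12, -36, 108. Geometric with ratio -3.
Position 9 falls in track A as its term 5, giving 343.

343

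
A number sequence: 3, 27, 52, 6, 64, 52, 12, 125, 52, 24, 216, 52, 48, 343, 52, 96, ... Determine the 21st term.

Taking every 3rd term gives 3 separate tracks.
Track A = 3, 6, 12, 24, 48, 96: multiplying by 2 each time.
Track B = 27, 64, 125, 216, 343: perfect cubes starting at 3³.
Track C = 52, 52, 52, 52, 52: the constant sequence 52.
Term 21 comes from track C (its 7th entry): 52.

52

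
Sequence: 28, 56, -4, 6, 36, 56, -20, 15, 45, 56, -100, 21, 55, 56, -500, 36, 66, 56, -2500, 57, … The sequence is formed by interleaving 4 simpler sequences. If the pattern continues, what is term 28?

150

Split by position mod 4: positions 1, 5, 9, … form one track, and each other residue class forms its own.
Track A is 28, 36, 45, 55, 66, which is the triangular numbers T_7, T_8, ….
Track B is 56, 56, 56, 56, 56, which is the constant sequence 56.
Track C is -4, -20, -100, -500, -2500, which is geometric, ×5 each step.
Track D is 6, 15, 21, 36, 57, which is Fibonacci-style (each term is the sum of the two before it).
The 28th slot belongs to track D; its 7th term is 150.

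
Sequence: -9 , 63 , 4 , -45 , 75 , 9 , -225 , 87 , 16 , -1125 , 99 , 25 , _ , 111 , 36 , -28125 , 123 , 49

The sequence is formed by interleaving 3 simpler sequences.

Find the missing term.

Split by position mod 3 into 3 tracks.
Subsequence A is -9, -45, -225, -1125, ?, -28125, which is geometric with ratio 5.
Subsequence B is 63, 75, 87, 99, 111, 123, which is adding 12 each time.
Subsequence C is 4, 9, 16, 25, 36, 49, which is the squares 2², 3², 4², ….
The gap is subsequence A's term 5; the rule gives -5625.

-5625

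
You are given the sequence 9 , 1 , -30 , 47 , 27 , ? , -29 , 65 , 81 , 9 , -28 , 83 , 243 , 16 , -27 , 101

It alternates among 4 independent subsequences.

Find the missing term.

Taking every 4th term gives 4 separate tracks.
Track A: 9, 27, 81, 243 — powers of 3.
Track B: 1, ?, 9, 16 — consecutive squares n² from n = 1.
Track C: -30, -29, -28, -27 — arithmetic with common difference +1.
Track D: 47, 65, 83, 101 — adding 18 each time.
Track B's pattern makes the blank 4.

4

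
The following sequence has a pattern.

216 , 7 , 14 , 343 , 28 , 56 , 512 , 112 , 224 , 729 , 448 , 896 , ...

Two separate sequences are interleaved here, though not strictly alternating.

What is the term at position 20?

Positions follow the repeating pattern ABB; grouping by letter gives 2 tracks.
Track A: 216, 343, 512, 729 — perfect cubes starting at 6³.
Track B: 7, 14, 28, 56, 112, 224, 448, 896 — a geometric progression (common ratio 2).
Term 20 comes from track B (its 13th entry): 28672.

28672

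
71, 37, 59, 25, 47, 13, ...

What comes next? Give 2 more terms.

Positions 1, 3, 5, … form one subsequence and positions 2, 4, 6, … form another.
Track A is 71, 59, 47, which is linear: a_n = 83 − 12·n.
Track B is 37, 25, 13, which is linear: a_n = 49 − 12·n.
Position 7 falls in track A as its term 4, giving 35.
Position 8 falls in track B as its term 4, giving 1.

35, 1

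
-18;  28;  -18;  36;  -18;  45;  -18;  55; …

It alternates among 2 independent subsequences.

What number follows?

-18

The terms cycle through 2 interleaved subsequences.
Track A = -18, -18, -18, -18: always -18.
Track B = 28, 36, 45, 55: the triangular numbers T_7, T_8, ….
The 9th slot belongs to track A; its 5th term is -18.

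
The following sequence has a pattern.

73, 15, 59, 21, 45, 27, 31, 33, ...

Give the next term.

17

Positions 1, 3, 5, … form one subsequence and positions 2, 4, 6, … form another.
Subsequence A: 73, 59, 45, 31 — subtracting 14 each time.
Subsequence B: 15, 21, 27, 33 — adding 6 each time.
Position 9 falls in subsequence A as its term 5, giving 17.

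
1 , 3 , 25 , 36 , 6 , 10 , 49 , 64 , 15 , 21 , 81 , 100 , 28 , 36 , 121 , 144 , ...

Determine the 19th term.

169

Reading positions in blocks of 4 reveals the pattern AABB — 2 tracks woven together.
Track A: 1, 3, 6, 10, 15, 21, 28, 36 — triangular numbers n(n+1)/2 for n = 1, 2, ….
Track B: 25, 36, 49, 64, 81, 100, 121, 144 — consecutive squares n² from n = 5.
Term 19 comes from track B (its 9th entry): 169.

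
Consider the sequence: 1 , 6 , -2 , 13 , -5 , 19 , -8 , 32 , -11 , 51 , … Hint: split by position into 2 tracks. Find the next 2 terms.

The terms cycle through 2 interleaved subsequences.
Stream A is 1, -2, -5, -8, -11, which is subtracting 3 each time.
Stream B is 6, 13, 19, 32, 51, which is a Fibonacci-like recurrence a_n = a_{n-1} + a_{n-2}.
Position 11 → stream A, term 6 = -14.
Position 12 → stream B, term 6 = 83.

-14, 83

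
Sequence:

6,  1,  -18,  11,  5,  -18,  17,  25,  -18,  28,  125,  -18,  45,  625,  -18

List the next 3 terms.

73, 3125, -18

Split by position mod 3: positions 1, 4, 7, … form one track, and each other residue class forms its own.
Stream A is 6, 11, 17, 28, 45, which is a Fibonacci-like recurrence a_n = a_{n-1} + a_{n-2}.
Stream B is 1, 5, 25, 125, 625, which is powers 5^0, 5^1, 5^2, ….
Stream C is -18, -18, -18, -18, -18, which is the constant sequence -18.
Position 16 falls in stream A as its term 6, giving 73.
Position 17 → stream B, term 6 = 3125.
Position 18 → stream C, term 6 = -18.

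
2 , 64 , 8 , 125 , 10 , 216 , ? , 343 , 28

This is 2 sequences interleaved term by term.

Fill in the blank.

Odd-indexed and even-indexed terms follow separate rules.
Track A: 2, 8, 10, ?, 28. Each term equals the sum of the previous two.
Track B: 64, 125, 216, 343. Perfect cubes starting at 4³.
Filling track A at index 4 by its rule yields 18.

18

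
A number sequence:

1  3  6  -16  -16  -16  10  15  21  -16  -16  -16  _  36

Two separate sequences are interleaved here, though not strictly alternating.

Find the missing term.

28

Reading positions in blocks of 6 reveals the pattern AAABBB — 2 tracks woven together.
Track A: 1, 3, 6, 10, 15, 21, ?, 36. Triangular numbers n(n+1)/2 for n = 1, 2, ….
Track B: -16, -16, -16, -16, -16, -16. Always -16.
The gap is track A's term 7; the rule gives 28.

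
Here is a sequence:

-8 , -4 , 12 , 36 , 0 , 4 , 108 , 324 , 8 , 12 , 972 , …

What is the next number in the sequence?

2916

Positions follow the repeating pattern AABB; grouping by letter gives 2 tracks.
Stream A: -8, -4, 0, 4, 8, 12 (arithmetic, step +4).
Stream B: 12, 36, 108, 324, 972 (geometric with ratio 3).
Position 12 → stream B, term 6 = 2916.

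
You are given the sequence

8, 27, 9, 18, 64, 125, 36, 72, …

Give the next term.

216

The slot pattern repeats as AABB (period 4), so there are 2 interleaved tracks.
Subsequence A: 8, 27, 64, 125 — consecutive cubes n³ from n = 2.
Subsequence B: 9, 18, 36, 72 — multiplying by 2 each time.
Position 9 → subsequence A, term 5 = 216.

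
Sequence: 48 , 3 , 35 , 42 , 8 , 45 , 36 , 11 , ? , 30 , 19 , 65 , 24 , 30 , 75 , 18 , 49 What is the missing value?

55

Read the sequence 3 terms at a time; column i is its own pattern.
Stream A: 48, 42, 36, 30, 24, 18 (arithmetic, step −6).
Stream B: 3, 8, 11, 19, 30, 49 (each term equals the sum of the previous two).
Stream C: 35, 45, ?, 65, 75 (adding 10 each time).
Filling stream C at index 3 by its rule yields 55.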